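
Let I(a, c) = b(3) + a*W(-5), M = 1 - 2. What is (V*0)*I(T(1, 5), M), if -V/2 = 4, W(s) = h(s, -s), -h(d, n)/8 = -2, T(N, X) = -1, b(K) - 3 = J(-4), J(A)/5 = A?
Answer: 0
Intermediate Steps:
J(A) = 5*A
b(K) = -17 (b(K) = 3 + 5*(-4) = 3 - 20 = -17)
h(d, n) = 16 (h(d, n) = -8*(-2) = 16)
W(s) = 16
V = -8 (V = -2*4 = -8)
M = -1
I(a, c) = -17 + 16*a (I(a, c) = -17 + a*16 = -17 + 16*a)
(V*0)*I(T(1, 5), M) = (-8*0)*(-17 + 16*(-1)) = 0*(-17 - 16) = 0*(-33) = 0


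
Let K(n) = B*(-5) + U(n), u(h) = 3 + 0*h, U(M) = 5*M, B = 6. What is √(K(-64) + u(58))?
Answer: I*√347 ≈ 18.628*I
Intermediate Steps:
u(h) = 3 (u(h) = 3 + 0 = 3)
K(n) = -30 + 5*n (K(n) = 6*(-5) + 5*n = -30 + 5*n)
√(K(-64) + u(58)) = √((-30 + 5*(-64)) + 3) = √((-30 - 320) + 3) = √(-350 + 3) = √(-347) = I*√347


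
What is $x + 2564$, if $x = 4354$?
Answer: $6918$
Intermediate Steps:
$x + 2564 = 4354 + 2564 = 6918$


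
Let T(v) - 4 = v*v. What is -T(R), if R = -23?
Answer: -533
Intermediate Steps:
T(v) = 4 + v² (T(v) = 4 + v*v = 4 + v²)
-T(R) = -(4 + (-23)²) = -(4 + 529) = -1*533 = -533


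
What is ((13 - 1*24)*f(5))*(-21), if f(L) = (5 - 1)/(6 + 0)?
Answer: 154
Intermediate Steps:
f(L) = ⅔ (f(L) = 4/6 = 4*(⅙) = ⅔)
((13 - 1*24)*f(5))*(-21) = ((13 - 1*24)*(⅔))*(-21) = ((13 - 24)*(⅔))*(-21) = -11*⅔*(-21) = -22/3*(-21) = 154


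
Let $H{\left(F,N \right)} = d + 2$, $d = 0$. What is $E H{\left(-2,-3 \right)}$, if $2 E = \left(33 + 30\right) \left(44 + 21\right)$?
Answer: $4095$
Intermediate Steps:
$H{\left(F,N \right)} = 2$ ($H{\left(F,N \right)} = 0 + 2 = 2$)
$E = \frac{4095}{2}$ ($E = \frac{\left(33 + 30\right) \left(44 + 21\right)}{2} = \frac{63 \cdot 65}{2} = \frac{1}{2} \cdot 4095 = \frac{4095}{2} \approx 2047.5$)
$E H{\left(-2,-3 \right)} = \frac{4095}{2} \cdot 2 = 4095$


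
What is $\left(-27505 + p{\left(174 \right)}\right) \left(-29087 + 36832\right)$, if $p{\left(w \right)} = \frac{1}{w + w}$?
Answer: $- \frac{74133118555}{348} \approx -2.1303 \cdot 10^{8}$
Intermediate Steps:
$p{\left(w \right)} = \frac{1}{2 w}$
$\left(-27505 + p{\left(174 \right)}\right) \left(-29087 + 36832\right) = \left(-27505 + \frac{1}{2 \cdot 174}\right) \left(-29087 + 36832\right) = \left(-27505 + \frac{1}{2} \cdot \frac{1}{174}\right) 7745 = \left(-27505 + \frac{1}{348}\right) 7745 = \left(- \frac{9571739}{348}\right) 7745 = - \frac{74133118555}{348}$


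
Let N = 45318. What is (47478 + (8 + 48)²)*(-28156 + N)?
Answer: 868637468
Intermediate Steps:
(47478 + (8 + 48)²)*(-28156 + N) = (47478 + (8 + 48)²)*(-28156 + 45318) = (47478 + 56²)*17162 = (47478 + 3136)*17162 = 50614*17162 = 868637468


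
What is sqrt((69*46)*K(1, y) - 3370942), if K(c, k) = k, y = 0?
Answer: I*sqrt(3370942) ≈ 1836.0*I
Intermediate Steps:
sqrt((69*46)*K(1, y) - 3370942) = sqrt((69*46)*0 - 3370942) = sqrt(3174*0 - 3370942) = sqrt(0 - 3370942) = sqrt(-3370942) = I*sqrt(3370942)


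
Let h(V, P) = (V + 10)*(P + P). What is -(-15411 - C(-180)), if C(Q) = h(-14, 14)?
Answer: 15299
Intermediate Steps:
h(V, P) = 2*P*(10 + V) (h(V, P) = (10 + V)*(2*P) = 2*P*(10 + V))
C(Q) = -112 (C(Q) = 2*14*(10 - 14) = 2*14*(-4) = -112)
-(-15411 - C(-180)) = -(-15411 - 1*(-112)) = -(-15411 + 112) = -1*(-15299) = 15299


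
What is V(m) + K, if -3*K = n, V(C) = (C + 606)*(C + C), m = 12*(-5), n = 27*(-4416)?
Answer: -25776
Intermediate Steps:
n = -119232
m = -60
V(C) = 2*C*(606 + C) (V(C) = (606 + C)*(2*C) = 2*C*(606 + C))
K = 39744 (K = -1/3*(-119232) = 39744)
V(m) + K = 2*(-60)*(606 - 60) + 39744 = 2*(-60)*546 + 39744 = -65520 + 39744 = -25776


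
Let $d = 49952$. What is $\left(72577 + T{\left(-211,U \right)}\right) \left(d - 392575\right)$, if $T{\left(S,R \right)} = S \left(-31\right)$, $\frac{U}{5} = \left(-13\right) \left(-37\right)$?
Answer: $-27107646514$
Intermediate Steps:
$U = 2405$ ($U = 5 \left(\left(-13\right) \left(-37\right)\right) = 5 \cdot 481 = 2405$)
$T{\left(S,R \right)} = - 31 S$
$\left(72577 + T{\left(-211,U \right)}\right) \left(d - 392575\right) = \left(72577 - -6541\right) \left(49952 - 392575\right) = \left(72577 + 6541\right) \left(-342623\right) = 79118 \left(-342623\right) = -27107646514$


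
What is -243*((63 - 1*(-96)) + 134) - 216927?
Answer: -288126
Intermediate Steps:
-243*((63 - 1*(-96)) + 134) - 216927 = -243*((63 + 96) + 134) - 216927 = -243*(159 + 134) - 216927 = -243*293 - 216927 = -71199 - 216927 = -288126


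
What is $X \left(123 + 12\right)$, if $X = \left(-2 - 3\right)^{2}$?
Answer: $3375$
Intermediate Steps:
$X = 25$ ($X = \left(-5\right)^{2} = 25$)
$X \left(123 + 12\right) = 25 \left(123 + 12\right) = 25 \cdot 135 = 3375$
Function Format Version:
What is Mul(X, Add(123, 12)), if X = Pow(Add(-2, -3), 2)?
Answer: 3375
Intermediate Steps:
X = 25 (X = Pow(-5, 2) = 25)
Mul(X, Add(123, 12)) = Mul(25, Add(123, 12)) = Mul(25, 135) = 3375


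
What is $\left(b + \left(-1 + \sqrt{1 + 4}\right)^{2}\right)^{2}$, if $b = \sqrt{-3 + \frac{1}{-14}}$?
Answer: $\frac{\left(14 \left(1 - \sqrt{5}\right)^{2} + i \sqrt{602}\right)^{2}}{196} \approx -0.73706 + 5.3553 i$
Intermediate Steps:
$b = \frac{i \sqrt{602}}{14}$ ($b = \sqrt{-3 - \frac{1}{14}} = \sqrt{- \frac{43}{14}} = \frac{i \sqrt{602}}{14} \approx 1.7525 i$)
$\left(b + \left(-1 + \sqrt{1 + 4}\right)^{2}\right)^{2} = \left(\frac{i \sqrt{602}}{14} + \left(-1 + \sqrt{1 + 4}\right)^{2}\right)^{2} = \left(\frac{i \sqrt{602}}{14} + \left(-1 + \sqrt{5}\right)^{2}\right)^{2} = \left(\left(-1 + \sqrt{5}\right)^{2} + \frac{i \sqrt{602}}{14}\right)^{2}$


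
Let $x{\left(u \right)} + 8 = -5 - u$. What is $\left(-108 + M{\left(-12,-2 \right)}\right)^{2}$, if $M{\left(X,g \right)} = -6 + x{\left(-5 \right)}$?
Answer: $14884$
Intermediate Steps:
$x{\left(u \right)} = -13 - u$ ($x{\left(u \right)} = -8 - \left(5 + u\right) = -13 - u$)
$M{\left(X,g \right)} = -14$ ($M{\left(X,g \right)} = -6 - 8 = -14$)
$\left(-108 + M{\left(-12,-2 \right)}\right)^{2} = \left(-108 - 14\right)^{2} = \left(-122\right)^{2} = 14884$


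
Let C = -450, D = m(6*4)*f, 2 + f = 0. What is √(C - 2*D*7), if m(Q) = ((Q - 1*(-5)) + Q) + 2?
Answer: √1090 ≈ 33.015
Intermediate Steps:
f = -2 (f = -2 + 0 = -2)
m(Q) = 7 + 2*Q (m(Q) = ((Q + 5) + Q) + 2 = ((5 + Q) + Q) + 2 = (5 + 2*Q) + 2 = 7 + 2*Q)
D = -110 (D = (7 + 2*(6*4))*(-2) = (7 + 2*24)*(-2) = (7 + 48)*(-2) = 55*(-2) = -110)
√(C - 2*D*7) = √(-450 - 2*(-110)*7) = √(-450 + 220*7) = √(-450 + 1540) = √1090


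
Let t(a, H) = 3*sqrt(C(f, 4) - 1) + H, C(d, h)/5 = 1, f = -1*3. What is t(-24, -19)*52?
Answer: -676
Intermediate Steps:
f = -3
C(d, h) = 5 (C(d, h) = 5*1 = 5)
t(a, H) = 6 + H (t(a, H) = 3*sqrt(5 - 1) + H = 3*sqrt(4) + H = 3*2 + H = 6 + H)
t(-24, -19)*52 = (6 - 19)*52 = -13*52 = -676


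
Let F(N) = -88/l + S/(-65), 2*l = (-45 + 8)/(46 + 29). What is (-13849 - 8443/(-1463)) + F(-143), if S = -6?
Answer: -47452030034/3518515 ≈ -13486.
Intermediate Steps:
l = -37/150 (l = ((-45 + 8)/(46 + 29))/2 = (-37/75)/2 = (-37*1/75)/2 = (½)*(-37/75) = -37/150 ≈ -0.24667)
F(N) = 858222/2405 (F(N) = -88/(-37/150) - 6/(-65) = -88*(-150/37) - 6*(-1/65) = 13200/37 + 6/65 = 858222/2405)
(-13849 - 8443/(-1463)) + F(-143) = (-13849 - 8443/(-1463)) + 858222/2405 = (-13849 - 8443*(-1/1463)) + 858222/2405 = (-13849 + 8443/1463) + 858222/2405 = -20252644/1463 + 858222/2405 = -47452030034/3518515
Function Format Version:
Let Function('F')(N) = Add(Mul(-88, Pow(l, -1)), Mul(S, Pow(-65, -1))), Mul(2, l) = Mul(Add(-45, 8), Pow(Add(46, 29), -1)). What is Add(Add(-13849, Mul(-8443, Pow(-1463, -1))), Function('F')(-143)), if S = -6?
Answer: Rational(-47452030034, 3518515) ≈ -13486.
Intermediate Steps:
l = Rational(-37, 150) (l = Mul(Rational(1, 2), Mul(Add(-45, 8), Pow(Add(46, 29), -1))) = Mul(Rational(1, 2), Mul(-37, Pow(75, -1))) = Mul(Rational(1, 2), Mul(-37, Rational(1, 75))) = Mul(Rational(1, 2), Rational(-37, 75)) = Rational(-37, 150) ≈ -0.24667)
Function('F')(N) = Rational(858222, 2405) (Function('F')(N) = Add(Mul(-88, Pow(Rational(-37, 150), -1)), Mul(-6, Pow(-65, -1))) = Add(Mul(-88, Rational(-150, 37)), Mul(-6, Rational(-1, 65))) = Add(Rational(13200, 37), Rational(6, 65)) = Rational(858222, 2405))
Add(Add(-13849, Mul(-8443, Pow(-1463, -1))), Function('F')(-143)) = Add(Add(-13849, Mul(-8443, Pow(-1463, -1))), Rational(858222, 2405)) = Add(Add(-13849, Mul(-8443, Rational(-1, 1463))), Rational(858222, 2405)) = Add(Add(-13849, Rational(8443, 1463)), Rational(858222, 2405)) = Add(Rational(-20252644, 1463), Rational(858222, 2405)) = Rational(-47452030034, 3518515)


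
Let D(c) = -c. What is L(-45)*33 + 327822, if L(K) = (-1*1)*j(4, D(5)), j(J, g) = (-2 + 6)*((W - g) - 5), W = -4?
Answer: 328350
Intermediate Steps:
j(J, g) = -36 - 4*g (j(J, g) = (-2 + 6)*((-4 - g) - 5) = 4*(-9 - g) = -36 - 4*g)
L(K) = 16 (L(K) = (-1*1)*(-36 - (-4)*5) = -(-36 - 4*(-5)) = -(-36 + 20) = -1*(-16) = 16)
L(-45)*33 + 327822 = 16*33 + 327822 = 528 + 327822 = 328350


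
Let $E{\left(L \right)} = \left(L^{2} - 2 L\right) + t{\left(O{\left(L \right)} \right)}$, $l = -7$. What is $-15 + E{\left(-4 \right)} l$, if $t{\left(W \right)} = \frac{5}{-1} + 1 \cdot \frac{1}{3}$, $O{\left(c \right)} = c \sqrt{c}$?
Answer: $- \frac{451}{3} \approx -150.33$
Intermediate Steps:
$O{\left(c \right)} = c^{\frac{3}{2}}$
$t{\left(W \right)} = - \frac{14}{3}$ ($t{\left(W \right)} = 5 \left(-1\right) + 1 \cdot \frac{1}{3} = -5 + \frac{1}{3} = - \frac{14}{3}$)
$E{\left(L \right)} = - \frac{14}{3} + L^{2} - 2 L$ ($E{\left(L \right)} = \left(L^{2} - 2 L\right) - \frac{14}{3} = - \frac{14}{3} + L^{2} - 2 L$)
$-15 + E{\left(-4 \right)} l = -15 + \left(- \frac{14}{3} + \left(-4\right)^{2} - -8\right) \left(-7\right) = -15 + \left(- \frac{14}{3} + 16 + 8\right) \left(-7\right) = -15 + \frac{58}{3} \left(-7\right) = -15 - \frac{406}{3} = - \frac{451}{3}$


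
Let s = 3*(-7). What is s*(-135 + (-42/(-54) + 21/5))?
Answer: 40957/15 ≈ 2730.5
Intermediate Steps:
s = -21
s*(-135 + (-42/(-54) + 21/5)) = -21*(-135 + (-42/(-54) + 21/5)) = -21*(-135 + (-42*(-1/54) + 21*(1/5))) = -21*(-135 + (7/9 + 21/5)) = -21*(-135 + 224/45) = -21*(-5851/45) = 40957/15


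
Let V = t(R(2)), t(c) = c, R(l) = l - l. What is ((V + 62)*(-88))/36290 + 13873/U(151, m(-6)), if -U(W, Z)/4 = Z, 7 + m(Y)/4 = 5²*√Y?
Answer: 1596260343/1102925680 + 346825*I*√6/60784 ≈ 1.4473 + 13.976*I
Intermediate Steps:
R(l) = 0
m(Y) = -28 + 100*√Y (m(Y) = -28 + 4*(5²*√Y) = -28 + 4*(25*√Y) = -28 + 100*√Y)
V = 0
U(W, Z) = -4*Z
((V + 62)*(-88))/36290 + 13873/U(151, m(-6)) = ((0 + 62)*(-88))/36290 + 13873/((-4*(-28 + 100*√(-6)))) = (62*(-88))*(1/36290) + 13873/((-4*(-28 + 100*(I*√6)))) = -5456*1/36290 + 13873/((-4*(-28 + 100*I*√6))) = -2728/18145 + 13873/(112 - 400*I*√6)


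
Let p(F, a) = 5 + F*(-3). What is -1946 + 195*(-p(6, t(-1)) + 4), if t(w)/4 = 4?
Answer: 1369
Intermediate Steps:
t(w) = 16 (t(w) = 4*4 = 16)
p(F, a) = 5 - 3*F
-1946 + 195*(-p(6, t(-1)) + 4) = -1946 + 195*(-(5 - 3*6) + 4) = -1946 + 195*(-(5 - 18) + 4) = -1946 + 195*(-1*(-13) + 4) = -1946 + 195*(13 + 4) = -1946 + 195*17 = -1946 + 3315 = 1369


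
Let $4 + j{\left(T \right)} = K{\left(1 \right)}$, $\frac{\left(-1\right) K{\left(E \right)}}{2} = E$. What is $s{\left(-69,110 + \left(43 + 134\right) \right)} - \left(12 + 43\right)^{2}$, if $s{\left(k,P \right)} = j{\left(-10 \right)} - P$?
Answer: $-3318$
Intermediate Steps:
$K{\left(E \right)} = - 2 E$
$j{\left(T \right)} = -6$ ($j{\left(T \right)} = -4 - 2 = -6$)
$s{\left(k,P \right)} = -6 - P$
$s{\left(-69,110 + \left(43 + 134\right) \right)} - \left(12 + 43\right)^{2} = \left(-6 - \left(110 + \left(43 + 134\right)\right)\right) - \left(12 + 43\right)^{2} = \left(-6 - \left(110 + 177\right)\right) - 55^{2} = \left(-6 - 287\right) - 3025 = -293 - 3025 = -3318$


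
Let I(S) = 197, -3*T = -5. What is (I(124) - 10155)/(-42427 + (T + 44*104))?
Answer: 14937/56774 ≈ 0.26310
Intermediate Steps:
T = 5/3 (T = -⅓*(-5) = 5/3 ≈ 1.6667)
(I(124) - 10155)/(-42427 + (T + 44*104)) = (197 - 10155)/(-42427 + (5/3 + 44*104)) = -9958/(-42427 + (5/3 + 4576)) = -9958/(-42427 + 13733/3) = -9958/(-113548/3) = -9958*(-3/113548) = 14937/56774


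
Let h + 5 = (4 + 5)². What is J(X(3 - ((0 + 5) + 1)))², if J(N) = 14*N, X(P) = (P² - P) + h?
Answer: 1517824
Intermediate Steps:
h = 76 (h = -5 + (4 + 5)² = -5 + 9² = -5 + 81 = 76)
X(P) = 76 + P² - P (X(P) = (P² - P) + 76 = 76 + P² - P)
J(X(3 - ((0 + 5) + 1)))² = (14*(76 + (3 - ((0 + 5) + 1))² - (3 - ((0 + 5) + 1))))² = (14*(76 + (3 - (5 + 1))² - (3 - (5 + 1))))² = (14*(76 + (3 - 1*6)² - (3 - 1*6)))² = (14*(76 + (3 - 6)² - (3 - 6)))² = (14*(76 + (-3)² - 1*(-3)))² = (14*(76 + 9 + 3))² = (14*88)² = 1232² = 1517824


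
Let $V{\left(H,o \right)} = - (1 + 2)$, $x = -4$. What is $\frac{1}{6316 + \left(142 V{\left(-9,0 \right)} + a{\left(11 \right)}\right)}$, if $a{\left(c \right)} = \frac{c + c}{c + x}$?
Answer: $\frac{7}{41252} \approx 0.00016969$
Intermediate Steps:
$a{\left(c \right)} = \frac{2 c}{-4 + c}$ ($a{\left(c \right)} = \frac{c + c}{c - 4} = \frac{2 c}{-4 + c}$)
$V{\left(H,o \right)} = -3$ ($V{\left(H,o \right)} = \left(-1\right) 3 = -3$)
$\frac{1}{6316 + \left(142 V{\left(-9,0 \right)} + a{\left(11 \right)}\right)} = \frac{1}{6316 + \left(142 \left(-3\right) + 2 \cdot 11 \frac{1}{-4 + 11}\right)} = \frac{1}{6316 - \left(426 - \frac{22}{7}\right)} = \frac{1}{6316 + \left(-426 + \frac{22}{7}\right)} = \frac{1}{6316 - \frac{2960}{7}} = \frac{1}{\frac{41252}{7}} = \frac{7}{41252}$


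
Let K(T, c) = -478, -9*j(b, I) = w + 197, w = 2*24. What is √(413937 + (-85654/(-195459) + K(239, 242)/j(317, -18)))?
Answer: √19373164389185294985/6841065 ≈ 643.39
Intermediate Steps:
w = 48
j(b, I) = -245/9 (j(b, I) = -(48 + 197)/9 = -⅑*245 = -245/9)
√(413937 + (-85654/(-195459) + K(239, 242)/j(317, -18))) = √(413937 + (-85654/(-195459) - 478/(-245/9))) = √(413937 + (-85654*(-1/195459) - 478*(-9/245))) = √(413937 + (85654/195459 + 4302/245)) = √(413937 + 861849848/47887455) = √(19823251310183/47887455) = √19373164389185294985/6841065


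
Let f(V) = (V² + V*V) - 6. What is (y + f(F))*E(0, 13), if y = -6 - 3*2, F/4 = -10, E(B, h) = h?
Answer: 41366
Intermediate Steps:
F = -40 (F = 4*(-10) = -40)
f(V) = -6 + 2*V² (f(V) = (V² + V²) - 6 = 2*V² - 6 = -6 + 2*V²)
y = -12 (y = -6 - 6 = -12)
(y + f(F))*E(0, 13) = (-12 + (-6 + 2*(-40)²))*13 = (-12 + (-6 + 2*1600))*13 = (-12 + (-6 + 3200))*13 = (-12 + 3194)*13 = 3182*13 = 41366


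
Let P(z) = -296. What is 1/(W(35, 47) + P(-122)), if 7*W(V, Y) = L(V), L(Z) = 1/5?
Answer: -35/10359 ≈ -0.0033787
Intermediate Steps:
L(Z) = ⅕
W(V, Y) = 1/35 (W(V, Y) = (⅐)*(⅕) = 1/35)
1/(W(35, 47) + P(-122)) = 1/(1/35 - 296) = 1/(-10359/35) = -35/10359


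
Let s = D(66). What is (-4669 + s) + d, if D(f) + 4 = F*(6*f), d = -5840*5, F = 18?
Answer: -26745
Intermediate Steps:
d = -29200
D(f) = -4 + 108*f (D(f) = -4 + 18*(6*f) = -4 + 108*f)
s = 7124 (s = -4 + 108*66 = -4 + 7128 = 7124)
(-4669 + s) + d = (-4669 + 7124) - 29200 = 2455 - 29200 = -26745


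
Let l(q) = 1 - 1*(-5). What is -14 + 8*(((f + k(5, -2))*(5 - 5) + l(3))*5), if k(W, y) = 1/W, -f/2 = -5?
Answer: 226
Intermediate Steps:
f = 10 (f = -2*(-5) = 10)
l(q) = 6 (l(q) = 1 + 5 = 6)
-14 + 8*(((f + k(5, -2))*(5 - 5) + l(3))*5) = -14 + 8*(((10 + 1/5)*(5 - 5) + 6)*5) = -14 + 8*(((10 + 1/5)*0 + 6)*5) = -14 + 8*(((51/5)*0 + 6)*5) = -14 + 8*((0 + 6)*5) = -14 + 8*(6*5) = -14 + 8*30 = -14 + 240 = 226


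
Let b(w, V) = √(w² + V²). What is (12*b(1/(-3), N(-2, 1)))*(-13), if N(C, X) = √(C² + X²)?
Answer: -52*√46 ≈ -352.68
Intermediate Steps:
b(w, V) = √(V² + w²)
(12*b(1/(-3), N(-2, 1)))*(-13) = (12*√((√((-2)² + 1²))² + (1/(-3))²))*(-13) = (12*√((√(4 + 1))² + (-⅓)²))*(-13) = (12*√((√5)² + ⅑))*(-13) = (12*√(5 + ⅑))*(-13) = (12*√(46/9))*(-13) = (12*(√46/3))*(-13) = (4*√46)*(-13) = -52*√46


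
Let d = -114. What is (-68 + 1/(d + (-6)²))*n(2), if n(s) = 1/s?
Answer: -5305/156 ≈ -34.006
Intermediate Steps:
(-68 + 1/(d + (-6)²))*n(2) = (-68 + 1/(-114 + (-6)²))/2 = (-68 + 1/(-114 + 36))*(½) = (-68 + 1/(-78))*(½) = (-68 - 1/78)*(½) = -5305/78*½ = -5305/156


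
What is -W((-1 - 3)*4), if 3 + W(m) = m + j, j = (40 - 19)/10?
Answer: 169/10 ≈ 16.900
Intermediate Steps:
j = 21/10 (j = 21*(1/10) = 21/10 ≈ 2.1000)
W(m) = -9/10 + m (W(m) = -3 + (m + 21/10) = -3 + (21/10 + m) = -9/10 + m)
-W((-1 - 3)*4) = -(-9/10 + (-1 - 3)*4) = -(-9/10 - 4*4) = -(-9/10 - 16) = -1*(-169/10) = 169/10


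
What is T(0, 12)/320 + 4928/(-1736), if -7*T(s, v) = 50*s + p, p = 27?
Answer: -197957/69440 ≈ -2.8508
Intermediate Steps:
T(s, v) = -27/7 - 50*s/7 (T(s, v) = -(50*s + 27)/7 = -(27 + 50*s)/7 = -27/7 - 50*s/7)
T(0, 12)/320 + 4928/(-1736) = (-27/7 - 50/7*0)/320 + 4928/(-1736) = (-27/7 + 0)*(1/320) + 4928*(-1/1736) = -27/7*1/320 - 88/31 = -27/2240 - 88/31 = -197957/69440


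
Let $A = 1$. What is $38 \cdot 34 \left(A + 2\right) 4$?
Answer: $15504$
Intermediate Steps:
$38 \cdot 34 \left(A + 2\right) 4 = 38 \cdot 34 \left(1 + 2\right) 4 = 1292 \cdot 3 \cdot 4 = 1292 \cdot 12 = 15504$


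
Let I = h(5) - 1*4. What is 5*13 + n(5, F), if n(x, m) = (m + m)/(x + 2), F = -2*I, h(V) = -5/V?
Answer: 475/7 ≈ 67.857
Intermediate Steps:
I = -5 (I = -5/5 - 1*4 = -5*⅕ - 4 = -1 - 4 = -5)
F = 10 (F = -2*(-5) = 10)
n(x, m) = 2*m/(2 + x) (n(x, m) = (2*m)/(2 + x) = 2*m/(2 + x))
5*13 + n(5, F) = 5*13 + 2*10/(2 + 5) = 65 + 2*10/7 = 65 + 2*10*(⅐) = 65 + 20/7 = 475/7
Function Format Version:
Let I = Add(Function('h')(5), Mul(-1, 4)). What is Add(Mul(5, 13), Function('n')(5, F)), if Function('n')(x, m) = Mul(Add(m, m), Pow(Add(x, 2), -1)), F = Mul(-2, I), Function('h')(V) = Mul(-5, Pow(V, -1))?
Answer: Rational(475, 7) ≈ 67.857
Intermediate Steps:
I = -5 (I = Add(Mul(-5, Pow(5, -1)), Mul(-1, 4)) = Add(Mul(-5, Rational(1, 5)), -4) = Add(-1, -4) = -5)
F = 10 (F = Mul(-2, -5) = 10)
Function('n')(x, m) = Mul(2, m, Pow(Add(2, x), -1)) (Function('n')(x, m) = Mul(Mul(2, m), Pow(Add(2, x), -1)) = Mul(2, m, Pow(Add(2, x), -1)))
Add(Mul(5, 13), Function('n')(5, F)) = Add(Mul(5, 13), Mul(2, 10, Pow(Add(2, 5), -1))) = Add(65, Mul(2, 10, Pow(7, -1))) = Add(65, Mul(2, 10, Rational(1, 7))) = Add(65, Rational(20, 7)) = Rational(475, 7)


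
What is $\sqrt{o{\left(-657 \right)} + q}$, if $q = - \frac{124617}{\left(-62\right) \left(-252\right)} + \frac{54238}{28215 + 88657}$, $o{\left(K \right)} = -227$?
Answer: $\frac{i \sqrt{6926148148585974}}{5434548} \approx 15.314 i$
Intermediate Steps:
$q = - \frac{81647759}{10869096}$ ($q = - \frac{124617}{15624} + \frac{54238}{116872} = \left(-124617\right) \frac{1}{15624} + 54238 \cdot \frac{1}{116872} = - \frac{41539}{5208} + \frac{27119}{58436} = - \frac{81647759}{10869096} \approx -7.5119$)
$\sqrt{o{\left(-657 \right)} + q} = \sqrt{-227 - \frac{81647759}{10869096}} = \sqrt{- \frac{2548932551}{10869096}} = \frac{i \sqrt{6926148148585974}}{5434548}$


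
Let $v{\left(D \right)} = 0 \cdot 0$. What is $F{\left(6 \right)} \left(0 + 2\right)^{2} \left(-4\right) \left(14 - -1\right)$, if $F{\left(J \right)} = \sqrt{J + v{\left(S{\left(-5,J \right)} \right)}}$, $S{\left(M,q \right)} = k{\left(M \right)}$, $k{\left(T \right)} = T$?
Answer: $- 240 \sqrt{6} \approx -587.88$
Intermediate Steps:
$S{\left(M,q \right)} = M$
$v{\left(D \right)} = 0$
$F{\left(J \right)} = \sqrt{J}$ ($F{\left(J \right)} = \sqrt{J + 0} = \sqrt{J}$)
$F{\left(6 \right)} \left(0 + 2\right)^{2} \left(-4\right) \left(14 - -1\right) = \sqrt{6} \left(0 + 2\right)^{2} \left(-4\right) \left(14 - -1\right) = \sqrt{6} \cdot 2^{2} \left(-4\right) \left(14 + 1\right) = \sqrt{6} \cdot 4 \left(-4\right) 15 = \sqrt{6} \left(-16\right) 15 = - 16 \sqrt{6} \cdot 15 = - 240 \sqrt{6}$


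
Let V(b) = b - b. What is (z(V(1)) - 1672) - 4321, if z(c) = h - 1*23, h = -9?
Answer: -6025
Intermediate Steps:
V(b) = 0
z(c) = -32 (z(c) = -9 - 1*23 = -9 - 23 = -32)
(z(V(1)) - 1672) - 4321 = (-32 - 1672) - 4321 = -1704 - 4321 = -6025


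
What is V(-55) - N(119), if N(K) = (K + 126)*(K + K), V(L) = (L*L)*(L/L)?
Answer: -55285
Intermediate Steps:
V(L) = L**2 (V(L) = L**2*1 = L**2)
N(K) = 2*K*(126 + K) (N(K) = (126 + K)*(2*K) = 2*K*(126 + K))
V(-55) - N(119) = (-55)**2 - 2*119*(126 + 119) = 3025 - 2*119*245 = 3025 - 1*58310 = 3025 - 58310 = -55285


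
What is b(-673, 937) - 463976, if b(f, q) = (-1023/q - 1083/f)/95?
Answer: -27795453983428/59907095 ≈ -4.6398e+5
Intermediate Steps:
b(f, q) = -1023/(95*q) - 57/(5*f) (b(f, q) = (-1083/f - 1023/q)*(1/95) = -1023/(95*q) - 57/(5*f))
b(-673, 937) - 463976 = (-1023/95/937 - 57/5/(-673)) - 463976 = (-1023/95*1/937 - 57/5*(-1/673)) - 463976 = (-1023/89015 + 57/3365) - 463976 = 326292/59907095 - 463976 = -27795453983428/59907095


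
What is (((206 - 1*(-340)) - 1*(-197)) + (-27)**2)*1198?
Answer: 1763456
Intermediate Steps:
(((206 - 1*(-340)) - 1*(-197)) + (-27)**2)*1198 = (((206 + 340) + 197) + 729)*1198 = ((546 + 197) + 729)*1198 = (743 + 729)*1198 = 1472*1198 = 1763456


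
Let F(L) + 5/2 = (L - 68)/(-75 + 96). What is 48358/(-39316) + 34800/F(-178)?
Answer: -9582189221/3911942 ≈ -2449.5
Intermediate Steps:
F(L) = -241/42 + L/21 (F(L) = -5/2 + (L - 68)/(-75 + 96) = -5/2 + (-68 + L)/21 = -5/2 + (-68 + L)*(1/21) = -5/2 + (-68/21 + L/21) = -241/42 + L/21)
48358/(-39316) + 34800/F(-178) = 48358/(-39316) + 34800/(-241/42 + (1/21)*(-178)) = 48358*(-1/39316) + 34800/(-241/42 - 178/21) = -24179/19658 + 34800/(-199/14) = -24179/19658 + 34800*(-14/199) = -24179/19658 - 487200/199 = -9582189221/3911942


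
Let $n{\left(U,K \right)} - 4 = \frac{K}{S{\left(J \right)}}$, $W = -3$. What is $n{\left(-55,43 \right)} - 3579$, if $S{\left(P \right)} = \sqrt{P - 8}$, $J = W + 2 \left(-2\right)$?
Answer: $-3575 - \frac{43 i \sqrt{15}}{15} \approx -3575.0 - 11.103 i$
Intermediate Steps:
$J = -7$ ($J = -3 + 2 \left(-2\right) = -3 - 4 = -7$)
$S{\left(P \right)} = \sqrt{-8 + P}$
$n{\left(U,K \right)} = 4 - \frac{i K \sqrt{15}}{15}$ ($n{\left(U,K \right)} = 4 + \frac{K}{\sqrt{-8 - 7}} = 4 + \frac{K}{\sqrt{-15}} = 4 + \frac{K}{i \sqrt{15}} = 4 + K \left(- \frac{i \sqrt{15}}{15}\right) = 4 - \frac{i K \sqrt{15}}{15}$)
$n{\left(-55,43 \right)} - 3579 = \left(4 - \frac{1}{15} i 43 \sqrt{15}\right) - 3579 = \left(4 - \frac{43 i \sqrt{15}}{15}\right) - 3579 = -3575 - \frac{43 i \sqrt{15}}{15}$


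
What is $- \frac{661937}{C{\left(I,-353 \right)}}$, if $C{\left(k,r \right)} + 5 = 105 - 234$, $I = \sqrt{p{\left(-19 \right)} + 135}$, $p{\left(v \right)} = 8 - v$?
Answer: $\frac{661937}{134} \approx 4939.8$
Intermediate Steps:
$I = 9 \sqrt{2}$ ($I = \sqrt{\left(8 - -19\right) + 135} = \sqrt{\left(8 + 19\right) + 135} = \sqrt{27 + 135} = \sqrt{162} = 9 \sqrt{2} \approx 12.728$)
$C{\left(k,r \right)} = -134$ ($C{\left(k,r \right)} = -5 + \left(105 - 234\right) = -5 - 129 = -134$)
$- \frac{661937}{C{\left(I,-353 \right)}} = - \frac{661937}{-134} = \left(-661937\right) \left(- \frac{1}{134}\right) = \frac{661937}{134}$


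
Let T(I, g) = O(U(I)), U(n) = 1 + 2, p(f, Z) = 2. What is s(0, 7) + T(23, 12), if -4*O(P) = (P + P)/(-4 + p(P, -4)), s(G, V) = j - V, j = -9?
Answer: -61/4 ≈ -15.250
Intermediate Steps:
s(G, V) = -9 - V
U(n) = 3
O(P) = P/4 (O(P) = -(P + P)/(4*(-4 + 2)) = -2*P/(4*(-2)) = -2*P*(-1)/(4*2) = -(-1)*P/4 = P/4)
T(I, g) = ¾ (T(I, g) = (¼)*3 = ¾)
s(0, 7) + T(23, 12) = (-9 - 1*7) + ¾ = (-9 - 7) + ¾ = -16 + ¾ = -61/4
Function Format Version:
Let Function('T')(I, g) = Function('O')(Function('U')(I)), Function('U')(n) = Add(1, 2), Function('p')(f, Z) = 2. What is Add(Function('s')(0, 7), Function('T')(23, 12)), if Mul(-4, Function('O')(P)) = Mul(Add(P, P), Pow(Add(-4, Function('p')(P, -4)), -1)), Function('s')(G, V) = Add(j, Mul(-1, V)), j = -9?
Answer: Rational(-61, 4) ≈ -15.250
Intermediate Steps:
Function('s')(G, V) = Add(-9, Mul(-1, V))
Function('U')(n) = 3
Function('O')(P) = Mul(Rational(1, 4), P) (Function('O')(P) = Mul(Rational(-1, 4), Mul(Add(P, P), Pow(Add(-4, 2), -1))) = Mul(Rational(-1, 4), Mul(Mul(2, P), Pow(-2, -1))) = Mul(Rational(-1, 4), Mul(Mul(2, P), Rational(-1, 2))) = Mul(Rational(-1, 4), Mul(-1, P)) = Mul(Rational(1, 4), P))
Function('T')(I, g) = Rational(3, 4) (Function('T')(I, g) = Mul(Rational(1, 4), 3) = Rational(3, 4))
Add(Function('s')(0, 7), Function('T')(23, 12)) = Add(Add(-9, Mul(-1, 7)), Rational(3, 4)) = Add(Add(-9, -7), Rational(3, 4)) = Add(-16, Rational(3, 4)) = Rational(-61, 4)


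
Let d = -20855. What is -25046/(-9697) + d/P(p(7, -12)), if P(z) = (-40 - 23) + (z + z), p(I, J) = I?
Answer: 203458189/475153 ≈ 428.20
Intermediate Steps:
P(z) = -63 + 2*z
-25046/(-9697) + d/P(p(7, -12)) = -25046/(-9697) - 20855/(-63 + 2*7) = -25046*(-1/9697) - 20855/(-63 + 14) = 25046/9697 - 20855/(-49) = 25046/9697 - 20855*(-1/49) = 25046/9697 + 20855/49 = 203458189/475153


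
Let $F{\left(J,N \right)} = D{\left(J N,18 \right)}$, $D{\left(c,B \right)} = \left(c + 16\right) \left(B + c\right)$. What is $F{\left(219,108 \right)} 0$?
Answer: $0$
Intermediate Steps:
$D{\left(c,B \right)} = \left(16 + c\right) \left(B + c\right)$
$F{\left(J,N \right)} = 288 + J^{2} N^{2} + 34 J N$ ($F{\left(J,N \right)} = \left(J N\right)^{2} + 16 \cdot 18 + 16 J N + 18 J N = J^{2} N^{2} + 288 + 16 J N + 18 J N = 288 + J^{2} N^{2} + 34 J N$)
$F{\left(219,108 \right)} 0 = \left(288 + 219^{2} \cdot 108^{2} + 34 \cdot 219 \cdot 108\right) 0 = \left(288 + 47961 \cdot 11664 + 804168\right) 0 = \left(288 + 559417104 + 804168\right) 0 = 560221560 \cdot 0 = 0$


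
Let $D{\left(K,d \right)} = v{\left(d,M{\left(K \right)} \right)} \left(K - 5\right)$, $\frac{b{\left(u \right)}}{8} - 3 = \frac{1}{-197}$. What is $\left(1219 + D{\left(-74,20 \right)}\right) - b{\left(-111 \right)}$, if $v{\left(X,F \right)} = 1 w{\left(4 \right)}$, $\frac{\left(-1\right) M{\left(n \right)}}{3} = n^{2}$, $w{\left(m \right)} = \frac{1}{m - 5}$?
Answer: $\frac{250986}{197} \approx 1274.0$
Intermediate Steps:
$w{\left(m \right)} = \frac{1}{-5 + m}$
$b{\left(u \right)} = \frac{4720}{197}$ ($b{\left(u \right)} = 24 + \frac{8}{-197} = 24 + 8 \left(- \frac{1}{197}\right) = 24 - \frac{8}{197} = \frac{4720}{197}$)
$M{\left(n \right)} = - 3 n^{2}$
$v{\left(X,F \right)} = -1$ ($v{\left(X,F \right)} = 1 \frac{1}{-5 + 4} = 1 \frac{1}{-1} = 1 \left(-1\right) = -1$)
$D{\left(K,d \right)} = 5 - K$ ($D{\left(K,d \right)} = - (K - 5) = - (-5 + K) = 5 - K$)
$\left(1219 + D{\left(-74,20 \right)}\right) - b{\left(-111 \right)} = \left(1219 + \left(5 - -74\right)\right) - \frac{4720}{197} = \left(1219 + \left(5 + 74\right)\right) - \frac{4720}{197} = \left(1219 + 79\right) - \frac{4720}{197} = 1298 - \frac{4720}{197} = \frac{250986}{197}$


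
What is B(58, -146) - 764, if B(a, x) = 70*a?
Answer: 3296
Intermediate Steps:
B(58, -146) - 764 = 70*58 - 764 = 4060 - 764 = 3296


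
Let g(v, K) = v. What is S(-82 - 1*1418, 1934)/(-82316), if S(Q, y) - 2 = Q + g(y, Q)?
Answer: -109/20579 ≈ -0.0052967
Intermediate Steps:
S(Q, y) = 2 + Q + y (S(Q, y) = 2 + (Q + y) = 2 + Q + y)
S(-82 - 1*1418, 1934)/(-82316) = (2 + (-82 - 1*1418) + 1934)/(-82316) = (2 + (-82 - 1418) + 1934)*(-1/82316) = (2 - 1500 + 1934)*(-1/82316) = 436*(-1/82316) = -109/20579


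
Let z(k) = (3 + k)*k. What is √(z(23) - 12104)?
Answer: I*√11506 ≈ 107.27*I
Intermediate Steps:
z(k) = k*(3 + k)
√(z(23) - 12104) = √(23*(3 + 23) - 12104) = √(23*26 - 12104) = √(598 - 12104) = √(-11506) = I*√11506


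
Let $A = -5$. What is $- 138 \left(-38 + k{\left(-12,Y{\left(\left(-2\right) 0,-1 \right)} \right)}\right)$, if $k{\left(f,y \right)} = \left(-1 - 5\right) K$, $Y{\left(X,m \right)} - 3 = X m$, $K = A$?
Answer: $1104$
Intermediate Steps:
$K = -5$
$Y{\left(X,m \right)} = 3 + X m$
$k{\left(f,y \right)} = 30$ ($k{\left(f,y \right)} = \left(-1 - 5\right) \left(-5\right) = \left(-6\right) \left(-5\right) = 30$)
$- 138 \left(-38 + k{\left(-12,Y{\left(\left(-2\right) 0,-1 \right)} \right)}\right) = - 138 \left(-38 + 30\right) = \left(-138\right) \left(-8\right) = 1104$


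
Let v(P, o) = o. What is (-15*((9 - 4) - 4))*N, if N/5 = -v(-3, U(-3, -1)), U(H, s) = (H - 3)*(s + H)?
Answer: 1800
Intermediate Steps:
U(H, s) = (-3 + H)*(H + s)
N = -120 (N = 5*(-((-3)² - 3*(-3) - 3*(-1) - 3*(-1))) = 5*(-(9 + 9 + 3 + 3)) = 5*(-1*24) = 5*(-24) = -120)
(-15*((9 - 4) - 4))*N = -15*((9 - 4) - 4)*(-120) = -15*(5 - 4)*(-120) = -15*1*(-120) = -15*(-120) = 1800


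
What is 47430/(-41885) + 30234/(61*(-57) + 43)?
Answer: -142922571/14383309 ≈ -9.9367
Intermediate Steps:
47430/(-41885) + 30234/(61*(-57) + 43) = 47430*(-1/41885) + 30234/(-3477 + 43) = -9486/8377 + 30234/(-3434) = -9486/8377 + 30234*(-1/3434) = -9486/8377 - 15117/1717 = -142922571/14383309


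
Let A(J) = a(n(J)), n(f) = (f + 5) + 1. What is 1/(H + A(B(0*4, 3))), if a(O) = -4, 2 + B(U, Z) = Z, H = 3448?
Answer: 1/3444 ≈ 0.00029036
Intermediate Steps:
B(U, Z) = -2 + Z
n(f) = 6 + f (n(f) = (5 + f) + 1 = 6 + f)
A(J) = -4
1/(H + A(B(0*4, 3))) = 1/(3448 - 4) = 1/3444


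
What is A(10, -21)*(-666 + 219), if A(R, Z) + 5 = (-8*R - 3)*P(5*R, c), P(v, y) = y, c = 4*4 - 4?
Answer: 447447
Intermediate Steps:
c = 12 (c = 16 - 4 = 12)
A(R, Z) = -41 - 96*R (A(R, Z) = -5 + (-8*R - 3)*12 = -5 + (-3 - 8*R)*12 = -5 + (-36 - 96*R) = -41 - 96*R)
A(10, -21)*(-666 + 219) = (-41 - 96*10)*(-666 + 219) = (-41 - 960)*(-447) = -1001*(-447) = 447447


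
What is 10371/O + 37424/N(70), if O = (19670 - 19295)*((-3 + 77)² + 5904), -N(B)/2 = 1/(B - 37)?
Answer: -878388056543/1422500 ≈ -6.1750e+5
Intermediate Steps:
N(B) = -2/(-37 + B) (N(B) = -2/(B - 37) = -2/(-37 + B))
O = 4267500 (O = 375*(74² + 5904) = 375*(5476 + 5904) = 375*11380 = 4267500)
10371/O + 37424/N(70) = 10371/4267500 + 37424/((-2/(-37 + 70))) = 10371*(1/4267500) + 37424/((-2/33)) = 3457/1422500 + 37424/((-2*1/33)) = 3457/1422500 + 37424/(-2/33) = 3457/1422500 + 37424*(-33/2) = 3457/1422500 - 617496 = -878388056543/1422500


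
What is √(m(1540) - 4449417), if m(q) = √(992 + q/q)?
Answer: √(-4449417 + √993) ≈ 2109.4*I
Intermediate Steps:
m(q) = √993 (m(q) = √(992 + 1) = √993)
√(m(1540) - 4449417) = √(√993 - 4449417) = √(-4449417 + √993)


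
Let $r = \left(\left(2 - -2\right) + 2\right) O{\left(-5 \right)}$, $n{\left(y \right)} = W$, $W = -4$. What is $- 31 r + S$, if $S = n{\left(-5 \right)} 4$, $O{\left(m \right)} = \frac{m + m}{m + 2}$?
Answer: $-636$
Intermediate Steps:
$n{\left(y \right)} = -4$
$O{\left(m \right)} = \frac{2 m}{2 + m}$
$S = -16$ ($S = \left(-4\right) 4 = -16$)
$r = 20$ ($r = \left(\left(2 - -2\right) + 2\right) 2 \left(-5\right) \frac{1}{2 - 5} = \left(\left(2 + 2\right) + 2\right) 2 \left(-5\right) \frac{1}{-3} = \left(4 + 2\right) 2 \left(-5\right) \left(- \frac{1}{3}\right) = 6 \cdot \frac{10}{3} = 20$)
$- 31 r + S = \left(-31\right) 20 - 16 = -620 - 16 = -636$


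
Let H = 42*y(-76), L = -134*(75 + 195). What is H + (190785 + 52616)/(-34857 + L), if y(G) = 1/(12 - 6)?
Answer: 253858/71037 ≈ 3.5736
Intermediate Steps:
y(G) = ⅙ (y(G) = 1/6 = ⅙)
L = -36180 (L = -134*270 = -36180)
H = 7 (H = 42*(⅙) = 7)
H + (190785 + 52616)/(-34857 + L) = 7 + (190785 + 52616)/(-34857 - 36180) = 7 + 243401/(-71037) = 7 + 243401*(-1/71037) = 7 - 243401/71037 = 253858/71037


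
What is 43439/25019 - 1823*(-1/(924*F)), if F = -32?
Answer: 1238794715/739761792 ≈ 1.6746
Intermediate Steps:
43439/25019 - 1823*(-1/(924*F)) = 43439/25019 - 1823/((28*(-33))*(-32)) = 43439*(1/25019) - 1823/((-924*(-32))) = 43439/25019 - 1823/29568 = 1238794715/739761792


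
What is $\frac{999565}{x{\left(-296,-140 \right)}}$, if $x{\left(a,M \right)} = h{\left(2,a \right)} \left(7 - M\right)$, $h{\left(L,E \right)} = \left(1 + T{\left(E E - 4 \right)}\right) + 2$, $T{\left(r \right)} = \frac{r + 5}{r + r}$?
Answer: $\frac{1191481480}{613289} \approx 1942.8$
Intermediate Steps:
$T{\left(r \right)} = \frac{5 + r}{2 r}$
$h{\left(L,E \right)} = 3 + \frac{1 + E^{2}}{2 \left(-4 + E^{2}\right)}$ ($h{\left(L,E \right)} = \left(1 + \frac{5 + \left(E E - 4\right)}{2 \left(E E - 4\right)}\right) + 2 = \left(1 + \frac{5 + \left(E^{2} - 4\right)}{2 \left(E^{2} - 4\right)}\right) + 2 = \left(1 + \frac{5 + \left(-4 + E^{2}\right)}{2 \left(-4 + E^{2}\right)}\right) + 2 = \left(1 + \frac{1 + E^{2}}{2 \left(-4 + E^{2}\right)}\right) + 2 = 3 + \frac{1 + E^{2}}{2 \left(-4 + E^{2}\right)}$)
$x{\left(a,M \right)} = \frac{\left(-23 + 7 a^{2}\right) \left(7 - M\right)}{2 \left(-4 + a^{2}\right)}$ ($x{\left(a,M \right)} = \frac{-23 + 7 a^{2}}{2 \left(-4 + a^{2}\right)} \left(7 - M\right) = \frac{\left(-23 + 7 a^{2}\right) \left(7 - M\right)}{2 \left(-4 + a^{2}\right)}$)
$\frac{999565}{x{\left(-296,-140 \right)}} = \frac{999565}{\left(-1\right) \frac{1}{-8 + 2 \left(-296\right)^{2}} \left(-23 + 7 \left(-296\right)^{2}\right) \left(-7 - 140\right)} = \frac{999565}{\left(-1\right) \frac{1}{-8 + 2 \cdot 87616} \left(-23 + 7 \cdot 87616\right) \left(-147\right)} = \frac{999565}{\left(-1\right) \frac{1}{-8 + 175232} \left(-23 + 613312\right) \left(-147\right)} = \frac{999565}{\left(-1\right) \frac{1}{175224} \cdot 613289 \left(-147\right)} = \frac{999565}{\frac{613289}{1192}} = 999565 \cdot \frac{1192}{613289} = \frac{1191481480}{613289}$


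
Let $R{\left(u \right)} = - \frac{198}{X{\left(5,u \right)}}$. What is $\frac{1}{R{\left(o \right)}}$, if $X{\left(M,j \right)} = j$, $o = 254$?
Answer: $- \frac{127}{99} \approx -1.2828$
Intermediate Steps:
$R{\left(u \right)} = - \frac{198}{u}$
$\frac{1}{R{\left(o \right)}} = \frac{1}{\left(-198\right) \frac{1}{254}} = \frac{1}{- \frac{99}{127}} = - \frac{127}{99}$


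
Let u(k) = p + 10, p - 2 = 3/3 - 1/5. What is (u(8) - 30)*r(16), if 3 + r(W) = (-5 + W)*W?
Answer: -14878/5 ≈ -2975.6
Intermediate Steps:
p = 14/5 (p = 2 + (3/3 - 1/5) = 2 + (3*(1/3) - 1*1/5) = 2 + (1 - 1/5) = 2 + 4/5 = 14/5 ≈ 2.8000)
r(W) = -3 + W*(-5 + W) (r(W) = -3 + (-5 + W)*W = -3 + W*(-5 + W))
u(k) = 64/5 (u(k) = 14/5 + 10 = 64/5)
(u(8) - 30)*r(16) = (64/5 - 30)*(-3 + 16**2 - 5*16) = -86*(-3 + 256 - 80)/5 = -86/5*173 = -14878/5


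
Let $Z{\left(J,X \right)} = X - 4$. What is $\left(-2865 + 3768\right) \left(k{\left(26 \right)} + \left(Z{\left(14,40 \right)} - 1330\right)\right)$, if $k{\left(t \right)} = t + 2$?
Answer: $-1143198$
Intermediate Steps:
$Z{\left(J,X \right)} = -4 + X$ ($Z{\left(J,X \right)} = X - 4 = -4 + X$)
$k{\left(t \right)} = 2 + t$
$\left(-2865 + 3768\right) \left(k{\left(26 \right)} + \left(Z{\left(14,40 \right)} - 1330\right)\right) = \left(-2865 + 3768\right) \left(\left(2 + 26\right) + \left(\left(-4 + 40\right) - 1330\right)\right) = 903 \left(28 + \left(36 - 1330\right)\right) = 903 \left(28 - 1294\right) = 903 \left(-1266\right) = -1143198$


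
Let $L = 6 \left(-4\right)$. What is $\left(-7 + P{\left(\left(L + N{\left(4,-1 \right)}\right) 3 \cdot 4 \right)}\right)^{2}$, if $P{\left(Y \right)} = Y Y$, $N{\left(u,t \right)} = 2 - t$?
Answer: $4031869009$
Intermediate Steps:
$L = -24$
$P{\left(Y \right)} = Y^{2}$
$\left(-7 + P{\left(\left(L + N{\left(4,-1 \right)}\right) 3 \cdot 4 \right)}\right)^{2} = \left(-7 + \left(\left(-24 + \left(2 - -1\right)\right) 3 \cdot 4\right)^{2}\right)^{2} = \left(-7 + \left(\left(-24 + \left(2 + 1\right)\right) 12\right)^{2}\right)^{2} = \left(-7 + \left(\left(-24 + 3\right) 12\right)^{2}\right)^{2} = \left(-7 + \left(\left(-21\right) 12\right)^{2}\right)^{2} = \left(-7 + \left(-252\right)^{2}\right)^{2} = \left(-7 + 63504\right)^{2} = 63497^{2} = 4031869009$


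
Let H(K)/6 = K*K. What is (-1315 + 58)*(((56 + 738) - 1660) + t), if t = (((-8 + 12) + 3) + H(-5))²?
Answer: -29895231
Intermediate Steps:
H(K) = 6*K² (H(K) = 6*(K*K) = 6*K²)
t = 24649 (t = (((-8 + 12) + 3) + 6*(-5)²)² = ((4 + 3) + 6*25)² = (7 + 150)² = 157² = 24649)
(-1315 + 58)*(((56 + 738) - 1660) + t) = (-1315 + 58)*(((56 + 738) - 1660) + 24649) = -1257*((794 - 1660) + 24649) = -1257*(-866 + 24649) = -1257*23783 = -29895231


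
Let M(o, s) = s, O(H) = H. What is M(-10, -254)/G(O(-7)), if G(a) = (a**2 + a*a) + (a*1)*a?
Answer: -254/147 ≈ -1.7279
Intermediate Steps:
G(a) = 3*a**2 (G(a) = (a**2 + a**2) + a*a = 2*a**2 + a**2 = 3*a**2)
M(-10, -254)/G(O(-7)) = -254/(3*(-7)**2) = -254/(3*49) = -254/147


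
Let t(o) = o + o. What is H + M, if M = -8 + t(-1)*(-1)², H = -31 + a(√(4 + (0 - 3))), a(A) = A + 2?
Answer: -38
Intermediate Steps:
a(A) = 2 + A
t(o) = 2*o
H = -28 (H = -31 + (2 + √(4 + (0 - 3))) = -31 + (2 + √(4 - 3)) = -31 + (2 + √1) = -31 + (2 + 1) = -31 + 3 = -28)
M = -10 (M = -8 + (2*(-1))*(-1)² = -8 - 2*1 = -8 - 2 = -10)
H + M = -28 - 10 = -38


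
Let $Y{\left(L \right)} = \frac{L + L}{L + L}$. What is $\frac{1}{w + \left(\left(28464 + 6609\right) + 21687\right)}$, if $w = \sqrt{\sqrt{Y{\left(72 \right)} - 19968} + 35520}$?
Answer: $\frac{1}{56760 + \sqrt{35520 + i \sqrt{19967}}} \approx 1.756 \cdot 10^{-5} - 1.0 \cdot 10^{-10} i$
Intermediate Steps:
$Y{\left(L \right)} = 1$ ($Y{\left(L \right)} = \frac{2 L}{2 L} = 2 L \frac{1}{2 L} = 1$)
$w = \sqrt{35520 + i \sqrt{19967}}$ ($w = \sqrt{\sqrt{1 - 19968} + 35520} = \sqrt{\sqrt{-19967} + 35520} = \sqrt{i \sqrt{19967} + 35520} = \sqrt{35520 + i \sqrt{19967}} \approx 188.47 + 0.3749 i$)
$\frac{1}{w + \left(\left(28464 + 6609\right) + 21687\right)} = \frac{1}{\sqrt{35520 + i \sqrt{19967}} + \left(\left(28464 + 6609\right) + 21687\right)} = \frac{1}{\sqrt{35520 + i \sqrt{19967}} + \left(35073 + 21687\right)} = \frac{1}{\sqrt{35520 + i \sqrt{19967}} + 56760} = \frac{1}{56760 + \sqrt{35520 + i \sqrt{19967}}}$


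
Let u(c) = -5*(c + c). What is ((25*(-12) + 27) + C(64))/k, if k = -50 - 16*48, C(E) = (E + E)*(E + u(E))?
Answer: 74001/818 ≈ 90.466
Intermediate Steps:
u(c) = -10*c
C(E) = -18*E² (C(E) = (E + E)*(E - 10*E) = (2*E)*(-9*E) = -18*E²)
k = -818 (k = -50 - 768 = -818)
((25*(-12) + 27) + C(64))/k = ((25*(-12) + 27) - 18*64²)/(-818) = ((-300 + 27) - 18*4096)*(-1/818) = (-273 - 73728)*(-1/818) = -74001*(-1/818) = 74001/818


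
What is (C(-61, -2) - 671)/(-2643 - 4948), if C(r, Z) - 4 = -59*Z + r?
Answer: 610/7591 ≈ 0.080358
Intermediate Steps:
C(r, Z) = 4 + r - 59*Z (C(r, Z) = 4 + (-59*Z + r) = 4 + (r - 59*Z) = 4 + r - 59*Z)
(C(-61, -2) - 671)/(-2643 - 4948) = ((4 - 61 - 59*(-2)) - 671)/(-2643 - 4948) = ((4 - 61 + 118) - 671)/(-7591) = (61 - 671)*(-1/7591) = -610*(-1/7591) = 610/7591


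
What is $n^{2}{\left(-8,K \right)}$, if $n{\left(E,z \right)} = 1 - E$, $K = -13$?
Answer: $81$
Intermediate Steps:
$n^{2}{\left(-8,K \right)} = \left(1 - -8\right)^{2} = \left(1 + 8\right)^{2} = 9^{2} = 81$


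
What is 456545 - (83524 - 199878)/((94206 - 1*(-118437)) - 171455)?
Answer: 1343163701/2942 ≈ 4.5655e+5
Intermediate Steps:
456545 - (83524 - 199878)/((94206 - 1*(-118437)) - 171455) = 456545 - (-116354)/((94206 + 118437) - 171455) = 456545 - (-116354)/(212643 - 171455) = 456545 - (-116354)/41188 = 456545 - 1*(-8311/2942) = 456545 + 8311/2942 = 1343163701/2942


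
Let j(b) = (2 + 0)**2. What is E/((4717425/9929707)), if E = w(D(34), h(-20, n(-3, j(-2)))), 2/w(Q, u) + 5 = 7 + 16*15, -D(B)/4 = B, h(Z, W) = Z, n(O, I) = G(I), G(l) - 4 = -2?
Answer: 9929707/570808425 ≈ 0.017396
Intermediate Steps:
G(l) = 2 (G(l) = 4 - 2 = 2)
j(b) = 4 (j(b) = 2**2 = 4)
n(O, I) = 2
D(B) = -4*B
w(Q, u) = 1/121 (w(Q, u) = 2/(-5 + (7 + 16*15)) = 2/(-5 + (7 + 240)) = 2/(-5 + 247) = 2/242 = 2*(1/242) = 1/121)
E = 1/121 ≈ 0.0082645
E/((4717425/9929707)) = 1/(121*((4717425/9929707))) = 1/(121*((4717425*(1/9929707)))) = 1/(121*(4717425/9929707)) = (1/121)*(9929707/4717425) = 9929707/570808425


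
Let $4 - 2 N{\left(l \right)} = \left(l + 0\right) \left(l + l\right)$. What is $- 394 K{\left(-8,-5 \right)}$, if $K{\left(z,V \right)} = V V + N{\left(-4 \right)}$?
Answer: $-4334$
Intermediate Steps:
$N{\left(l \right)} = 2 - l^{2}$ ($N{\left(l \right)} = 2 - \frac{\left(l + 0\right) \left(l + l\right)}{2} = 2 - \frac{l 2 l}{2} = 2 - \frac{2 l^{2}}{2} = 2 - l^{2}$)
$K{\left(z,V \right)} = -14 + V^{2}$ ($K{\left(z,V \right)} = V V + \left(2 - \left(-4\right)^{2}\right) = V^{2} + \left(2 - 16\right) = V^{2} - 14 = -14 + V^{2}$)
$- 394 K{\left(-8,-5 \right)} = - 394 \left(-14 + \left(-5\right)^{2}\right) = - 394 \left(-14 + 25\right) = \left(-394\right) 11 = -4334$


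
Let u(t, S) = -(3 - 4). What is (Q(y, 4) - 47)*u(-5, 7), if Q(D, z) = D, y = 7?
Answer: -40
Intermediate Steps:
u(t, S) = 1 (u(t, S) = -1*(-1) = 1)
(Q(y, 4) - 47)*u(-5, 7) = (7 - 47)*1 = -40*1 = -40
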